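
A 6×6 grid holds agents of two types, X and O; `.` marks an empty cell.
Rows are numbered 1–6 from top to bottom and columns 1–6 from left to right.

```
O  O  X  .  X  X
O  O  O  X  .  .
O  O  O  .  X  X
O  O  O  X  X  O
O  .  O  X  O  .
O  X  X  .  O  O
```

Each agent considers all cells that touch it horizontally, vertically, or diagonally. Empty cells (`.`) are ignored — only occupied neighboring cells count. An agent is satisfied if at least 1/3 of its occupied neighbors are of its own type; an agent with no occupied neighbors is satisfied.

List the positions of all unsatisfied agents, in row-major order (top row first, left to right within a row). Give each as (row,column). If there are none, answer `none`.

(1,3), (4,6), (6,2)

Row 1: (1,1)O 3/3 ✓ · (1,2)O 4/5 ✓ · (1,3)X 1/4 ✗ · (1,5)X 2/2 ✓ · (1,6)X 1/1 ✓
Row 2: (2,1)O 5/5 ✓ · (2,2)O 7/8 ✓ · (2,3)O 4/6 ✓ · (2,4)X 3/5 ✓
Row 3: (3,1)O 5/5 ✓ · (3,2)O 8/8 ✓ · (3,3)O 5/7 ✓ · (3,5)X 4/5 ✓ · (3,6)X 2/3 ✓
Row 4: (4,1)O 4/4 ✓ · (4,2)O 7/7 ✓ · (4,3)O 4/6 ✓ · (4,4)X 3/7 ✓ · (4,5)X 4/6 ✓ · (4,6)O 1/4 ✗
Row 5: (5,1)O 3/4 ✓ · (5,3)O 2/6 ✓ · (5,4)X 3/7 ✓ · (5,5)O 3/6 ✓
Row 6: (6,1)O 1/2 ✓ · (6,2)X 1/4 ✗ · (6,3)X 2/3 ✓ · (6,5)O 2/3 ✓ · (6,6)O 2/2 ✓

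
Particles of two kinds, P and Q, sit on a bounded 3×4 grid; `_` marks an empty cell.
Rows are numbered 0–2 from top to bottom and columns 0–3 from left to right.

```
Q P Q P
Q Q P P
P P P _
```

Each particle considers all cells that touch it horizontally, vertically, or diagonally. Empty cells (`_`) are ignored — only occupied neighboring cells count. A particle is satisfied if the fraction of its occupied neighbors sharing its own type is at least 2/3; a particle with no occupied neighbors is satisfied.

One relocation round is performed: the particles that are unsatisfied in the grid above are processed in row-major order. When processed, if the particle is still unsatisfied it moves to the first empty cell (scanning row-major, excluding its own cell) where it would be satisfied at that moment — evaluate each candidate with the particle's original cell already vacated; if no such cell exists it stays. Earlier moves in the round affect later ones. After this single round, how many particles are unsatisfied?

Initially unsatisfied (in order): (0,1), (0,2), (1,0), (1,1), (2,0), (2,1).
  (0,1) → (2,3).
  (0,2) → (0,1).
  (1,0): no empty cell satisfies it; stays.
  (1,1): no empty cell satisfies it; stays.
  (2,0): no empty cell satisfies it; stays.
  (2,1): no empty cell satisfies it; stays.
Resulting grid:
Q Q _ P
Q Q P P
P P P P
Unsatisfied now: (1,0), (1,1), (2,0), (2,1).

4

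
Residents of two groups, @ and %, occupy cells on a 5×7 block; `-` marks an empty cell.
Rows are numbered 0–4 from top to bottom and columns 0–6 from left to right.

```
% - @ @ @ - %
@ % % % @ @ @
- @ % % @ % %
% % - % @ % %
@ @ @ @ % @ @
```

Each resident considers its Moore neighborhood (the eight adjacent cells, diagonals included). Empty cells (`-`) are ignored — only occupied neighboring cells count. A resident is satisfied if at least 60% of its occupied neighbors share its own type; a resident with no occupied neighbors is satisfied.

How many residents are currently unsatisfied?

(0,0)% 1/2 unhappy
(0,2)@ 1/4 unhappy
(0,3)@ 3/5 ok
(0,4)@ 3/4 ok
(0,6)% 0/2 unhappy
(1,0)@ 1/3 unhappy
(1,1)% 3/6 unhappy
(1,2)% 4/7 unhappy
(1,3)% 3/8 unhappy
(1,4)@ 4/7 unhappy
(1,5)@ 4/7 unhappy
(1,6)@ 1/4 unhappy
(2,1)@ 1/6 unhappy
(2,2)% 6/7 ok
(2,3)% 4/7 unhappy
(2,4)@ 3/8 unhappy
(2,5)% 3/8 unhappy
(2,6)% 3/5 ok
(3,0)% 1/4 unhappy
(3,1)% 2/6 unhappy
(3,3)% 3/7 unhappy
(3,4)@ 3/8 unhappy
(3,5)% 4/8 unhappy
(3,6)% 3/5 ok
(4,0)@ 1/3 unhappy
(4,1)@ 2/4 unhappy
(4,2)@ 2/4 unhappy
(4,3)@ 2/4 unhappy
(4,4)% 2/5 unhappy
(4,5)@ 2/5 unhappy
(4,6)@ 1/3 unhappy
Unsatisfied: (0,0), (0,2), (0,6), (1,0), (1,1), (1,2), (1,3), (1,4), (1,5), (1,6), (2,1), (2,3), (2,4), (2,5), (3,0), (3,1), (3,3), (3,4), (3,5), (4,0), (4,1), (4,2), (4,3), (4,4), (4,5), (4,6) — 26 in total.

26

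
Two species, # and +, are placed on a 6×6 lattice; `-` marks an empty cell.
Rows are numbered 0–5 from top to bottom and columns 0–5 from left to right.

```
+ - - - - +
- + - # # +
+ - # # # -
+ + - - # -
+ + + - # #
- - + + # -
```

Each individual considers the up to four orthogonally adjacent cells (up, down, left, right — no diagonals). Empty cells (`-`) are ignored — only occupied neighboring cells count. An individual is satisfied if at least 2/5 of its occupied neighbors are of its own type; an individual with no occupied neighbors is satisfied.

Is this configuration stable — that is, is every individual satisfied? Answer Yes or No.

Yes

(0,0)+ 0/0 ok
(0,5)+ 1/1 ok
(1,1)+ 0/0 ok
(1,3)# 2/2 ok
(1,4)# 2/3 ok
(1,5)+ 1/2 ok
(2,0)+ 1/1 ok
(2,2)# 1/1 ok
(2,3)# 3/3 ok
(2,4)# 3/3 ok
(3,0)+ 3/3 ok
(3,1)+ 2/2 ok
(3,4)# 2/2 ok
(4,0)+ 2/2 ok
(4,1)+ 3/3 ok
(4,2)+ 2/2 ok
(4,4)# 3/3 ok
(4,5)# 1/1 ok
(5,2)+ 2/2 ok
(5,3)+ 1/2 ok
(5,4)# 1/2 ok
All meet the threshold, so the configuration is stable.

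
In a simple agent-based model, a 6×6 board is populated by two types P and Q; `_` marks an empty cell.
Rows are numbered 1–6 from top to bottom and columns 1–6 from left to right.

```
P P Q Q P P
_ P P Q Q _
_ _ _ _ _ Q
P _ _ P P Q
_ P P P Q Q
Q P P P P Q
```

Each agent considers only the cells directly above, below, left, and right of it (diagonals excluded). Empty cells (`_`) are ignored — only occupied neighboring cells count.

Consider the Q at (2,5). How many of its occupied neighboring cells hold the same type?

Occupied neighbors of (2,5): (1,5)=P, (2,4)=Q.
Same type (Q): 1 of 2.

1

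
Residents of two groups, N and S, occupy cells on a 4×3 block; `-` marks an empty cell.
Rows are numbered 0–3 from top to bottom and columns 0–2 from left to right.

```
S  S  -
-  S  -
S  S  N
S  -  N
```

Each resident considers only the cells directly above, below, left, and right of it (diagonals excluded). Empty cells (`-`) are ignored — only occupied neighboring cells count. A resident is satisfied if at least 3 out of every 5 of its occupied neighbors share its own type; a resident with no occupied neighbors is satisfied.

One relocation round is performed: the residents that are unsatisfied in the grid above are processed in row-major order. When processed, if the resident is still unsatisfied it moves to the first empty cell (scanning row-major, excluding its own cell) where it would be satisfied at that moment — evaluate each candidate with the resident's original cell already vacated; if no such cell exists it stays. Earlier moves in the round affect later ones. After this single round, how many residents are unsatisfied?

Initially unsatisfied (in order): (2,2).
  (2,2): no empty cell satisfies it; stays.
Resulting grid:
S S -
- S -
S S N
S - N
Unsatisfied now: (2,2).

1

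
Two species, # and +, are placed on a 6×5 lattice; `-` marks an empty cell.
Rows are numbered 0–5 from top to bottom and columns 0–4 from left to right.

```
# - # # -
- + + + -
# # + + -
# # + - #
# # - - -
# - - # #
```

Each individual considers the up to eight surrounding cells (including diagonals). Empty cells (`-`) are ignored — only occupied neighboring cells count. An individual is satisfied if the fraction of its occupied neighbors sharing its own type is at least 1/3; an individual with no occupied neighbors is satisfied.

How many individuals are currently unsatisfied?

(0,0)# 0/1 not
(0,2)# 1/4 not
(0,3)# 1/3 satisfied
(1,1)+ 2/6 satisfied
(1,2)+ 4/7 satisfied
(1,3)+ 3/5 satisfied
(2,0)# 3/4 satisfied
(2,1)# 3/7 satisfied
(2,2)+ 5/7 satisfied
(2,3)+ 4/5 satisfied
(3,0)# 5/5 satisfied
(3,1)# 5/7 satisfied
(3,2)+ 2/5 satisfied
(3,4)# 0/1 not
(4,0)# 4/4 satisfied
(4,1)# 4/5 satisfied
(5,0)# 2/2 satisfied
(5,3)# 1/1 satisfied
(5,4)# 1/1 satisfied
Unsatisfied: (0,0), (0,2), (3,4) — 3 in total.

3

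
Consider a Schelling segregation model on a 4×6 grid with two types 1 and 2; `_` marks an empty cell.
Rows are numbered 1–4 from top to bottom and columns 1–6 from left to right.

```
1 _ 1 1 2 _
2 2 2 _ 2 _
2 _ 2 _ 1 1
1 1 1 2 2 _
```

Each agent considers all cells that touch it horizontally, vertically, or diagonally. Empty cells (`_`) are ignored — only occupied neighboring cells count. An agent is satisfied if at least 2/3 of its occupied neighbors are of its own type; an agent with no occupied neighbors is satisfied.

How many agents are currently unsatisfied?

15

(1,1)1 0/2 unhappy
(1,3)1 1/3 unhappy
(1,4)1 1/4 unhappy
(1,5)2 1/2 unhappy
(2,1)2 2/3 ok
(2,2)2 4/6 ok
(2,3)2 2/4 unhappy
(2,5)2 1/4 unhappy
(3,1)2 2/4 unhappy
(3,3)2 3/5 unhappy
(3,5)1 1/4 unhappy
(3,6)1 1/3 unhappy
(4,1)1 1/2 unhappy
(4,2)1 2/4 unhappy
(4,3)1 1/3 unhappy
(4,4)2 2/4 unhappy
(4,5)2 1/3 unhappy
Unsatisfied: (1,1), (1,3), (1,4), (1,5), (2,3), (2,5), (3,1), (3,3), (3,5), (3,6), (4,1), (4,2), (4,3), (4,4), (4,5) — 15 in total.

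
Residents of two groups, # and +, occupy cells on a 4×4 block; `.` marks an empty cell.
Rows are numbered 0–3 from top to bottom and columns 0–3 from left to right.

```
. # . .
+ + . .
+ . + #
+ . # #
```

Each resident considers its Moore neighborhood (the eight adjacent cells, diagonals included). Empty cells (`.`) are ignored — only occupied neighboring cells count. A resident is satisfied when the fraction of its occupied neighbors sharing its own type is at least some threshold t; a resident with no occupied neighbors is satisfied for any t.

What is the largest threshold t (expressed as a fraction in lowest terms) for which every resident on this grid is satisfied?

0/1

Row 0: (0,1)# 0/2
Row 1: (1,0)+ 2/3 · (1,1)+ 3/4
Row 2: (2,0)+ 3/3 · (2,2)+ 1/4 · (2,3)# 2/3
Row 3: (3,0)+ 1/1 · (3,2)# 2/3 · (3,3)# 2/3
The smallest same-type fraction is 0/2 at (0,1), which reduces to 0/1. Any threshold above that leaves this resident unsatisfied.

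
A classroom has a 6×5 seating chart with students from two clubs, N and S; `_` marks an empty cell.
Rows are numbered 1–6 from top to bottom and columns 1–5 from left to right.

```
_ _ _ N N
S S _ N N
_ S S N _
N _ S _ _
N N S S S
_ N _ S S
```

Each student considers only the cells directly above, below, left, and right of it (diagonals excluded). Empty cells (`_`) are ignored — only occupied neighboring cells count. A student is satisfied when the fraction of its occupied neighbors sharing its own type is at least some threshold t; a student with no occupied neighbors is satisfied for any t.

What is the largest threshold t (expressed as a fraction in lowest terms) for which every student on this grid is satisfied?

Row 1: (1,4)N 2/2 · (1,5)N 2/2
Row 2: (2,1)S 1/1 · (2,2)S 2/2 · (2,4)N 3/3 · (2,5)N 2/2
Row 3: (3,2)S 2/2 · (3,3)S 2/3 · (3,4)N 1/2
Row 4: (4,1)N 1/1 · (4,3)S 2/2
Row 5: (5,1)N 2/2 · (5,2)N 2/3 · (5,3)S 2/3 · (5,4)S 3/3 · (5,5)S 2/2
Row 6: (6,2)N 1/1 · (6,4)S 2/2 · (6,5)S 2/2
The smallest same-type fraction is 1/2 at (3,4), which reduces to 1/2. Any threshold above that leaves this student unsatisfied.

1/2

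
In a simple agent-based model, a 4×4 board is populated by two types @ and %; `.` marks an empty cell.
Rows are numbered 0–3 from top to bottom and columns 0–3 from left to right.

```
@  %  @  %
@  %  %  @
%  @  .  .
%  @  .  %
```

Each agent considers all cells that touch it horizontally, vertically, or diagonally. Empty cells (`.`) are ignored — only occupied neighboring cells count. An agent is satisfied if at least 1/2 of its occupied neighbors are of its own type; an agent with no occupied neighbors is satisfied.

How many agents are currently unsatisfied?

(0,0)@ 1/3 ✗
(0,1)% 2/5 ✗
(0,2)@ 1/5 ✗
(0,3)% 1/3 ✗
(1,0)@ 2/5 ✗
(1,1)% 3/7 ✗
(1,2)% 3/6 ✓
(1,3)@ 1/3 ✗
(2,0)% 2/5 ✗
(2,1)@ 2/6 ✗
(3,0)% 1/3 ✗
(3,1)@ 1/3 ✗
(3,3)% 0/0 ✓
Unsatisfied: (0,0), (0,1), (0,2), (0,3), (1,0), (1,1), (1,3), (2,0), (2,1), (3,0), (3,1) — 11 in total.

11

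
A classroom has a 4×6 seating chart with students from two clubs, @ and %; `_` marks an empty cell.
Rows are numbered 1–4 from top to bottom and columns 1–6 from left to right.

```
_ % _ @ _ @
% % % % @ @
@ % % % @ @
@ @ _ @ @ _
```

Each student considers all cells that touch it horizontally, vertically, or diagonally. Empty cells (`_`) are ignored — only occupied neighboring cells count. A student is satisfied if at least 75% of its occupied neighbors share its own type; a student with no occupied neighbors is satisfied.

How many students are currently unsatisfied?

11

Row 1: (1,2)% 3/3 satisfied · (1,4)@ 1/3 not · (1,6)@ 2/2 satisfied
Row 2: (2,1)% 3/4 satisfied · (2,2)% 5/6 satisfied · (2,3)% 6/7 satisfied · (2,4)% 3/6 not · (2,5)@ 5/7 not · (2,6)@ 4/4 satisfied
Row 3: (3,1)@ 2/5 not · (3,2)% 4/7 not · (3,3)% 5/7 not · (3,4)% 3/7 not · (3,5)@ 5/7 not · (3,6)@ 4/4 satisfied
Row 4: (4,1)@ 2/3 not · (4,2)@ 2/4 not · (4,4)@ 2/4 not · (4,5)@ 3/4 satisfied
Unsatisfied: (1,4), (2,4), (2,5), (3,1), (3,2), (3,3), (3,4), (3,5), (4,1), (4,2), (4,4) — 11 in total.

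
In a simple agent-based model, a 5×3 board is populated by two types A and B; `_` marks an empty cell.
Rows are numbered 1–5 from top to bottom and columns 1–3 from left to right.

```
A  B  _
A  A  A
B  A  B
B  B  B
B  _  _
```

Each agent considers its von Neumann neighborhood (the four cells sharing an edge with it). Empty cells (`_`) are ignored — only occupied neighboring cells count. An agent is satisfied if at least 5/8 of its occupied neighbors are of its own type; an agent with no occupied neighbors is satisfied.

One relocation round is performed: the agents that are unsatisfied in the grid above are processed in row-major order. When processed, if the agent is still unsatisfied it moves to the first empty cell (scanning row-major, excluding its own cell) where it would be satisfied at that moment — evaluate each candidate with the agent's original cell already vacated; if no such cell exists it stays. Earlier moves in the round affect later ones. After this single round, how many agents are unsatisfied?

0

Initially unsatisfied (in order): (1,1), (1,2), (2,3), (3,1), (3,2), (3,3).
  (1,1): no empty cell satisfies it; stays.
  (1,2) → (5,2).
  (2,3) → (1,2).
  (3,1) → (5,3).
  (3,2) → (1,3).
  (3,3): now satisfied by earlier moves; stays.
Resulting grid:
A A A
A A _
_ _ B
B B B
B B B
All satisfied now.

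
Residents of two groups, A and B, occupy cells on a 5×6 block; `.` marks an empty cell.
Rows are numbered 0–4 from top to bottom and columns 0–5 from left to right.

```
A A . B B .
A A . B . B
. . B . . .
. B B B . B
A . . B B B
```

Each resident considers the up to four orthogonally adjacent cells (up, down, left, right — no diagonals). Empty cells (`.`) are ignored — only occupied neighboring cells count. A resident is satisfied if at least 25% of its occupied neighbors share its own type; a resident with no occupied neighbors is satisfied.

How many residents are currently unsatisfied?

0

(0,0)A 2/2 ✓
(0,1)A 2/2 ✓
(0,3)B 2/2 ✓
(0,4)B 1/1 ✓
(1,0)A 2/2 ✓
(1,1)A 2/2 ✓
(1,3)B 1/1 ✓
(1,5)B 0/0 ✓
(2,2)B 1/1 ✓
(3,1)B 1/1 ✓
(3,2)B 3/3 ✓
(3,3)B 2/2 ✓
(3,5)B 1/1 ✓
(4,0)A 0/0 ✓
(4,3)B 2/2 ✓
(4,4)B 2/2 ✓
(4,5)B 2/2 ✓
Every one meets the threshold.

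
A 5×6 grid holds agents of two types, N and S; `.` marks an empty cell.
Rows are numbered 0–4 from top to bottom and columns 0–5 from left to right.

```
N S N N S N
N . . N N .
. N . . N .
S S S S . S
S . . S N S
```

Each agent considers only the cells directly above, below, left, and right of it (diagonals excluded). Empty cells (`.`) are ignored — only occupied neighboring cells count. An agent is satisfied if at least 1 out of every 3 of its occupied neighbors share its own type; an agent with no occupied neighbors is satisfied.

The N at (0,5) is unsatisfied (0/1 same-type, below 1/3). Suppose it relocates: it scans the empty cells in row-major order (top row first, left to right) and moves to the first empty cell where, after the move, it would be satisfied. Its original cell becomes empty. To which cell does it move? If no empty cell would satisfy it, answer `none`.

Vacating (0,5). Empty cells in order:
  (1,1): 2/3 same-type → satisfied — stop here.

(1,1)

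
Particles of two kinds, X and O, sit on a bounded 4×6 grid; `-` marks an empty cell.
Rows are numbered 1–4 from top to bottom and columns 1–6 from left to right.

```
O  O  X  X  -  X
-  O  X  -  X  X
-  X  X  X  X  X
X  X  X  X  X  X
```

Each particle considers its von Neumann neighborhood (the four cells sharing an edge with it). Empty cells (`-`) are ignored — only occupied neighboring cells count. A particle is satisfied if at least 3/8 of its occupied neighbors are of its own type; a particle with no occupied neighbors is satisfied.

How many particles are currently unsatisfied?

Row 1: (1,1)O 1/1 ok · (1,2)O 2/3 ok · (1,3)X 2/3 ok · (1,4)X 1/1 ok · (1,6)X 1/1 ok
Row 2: (2,2)O 1/3 unhappy · (2,3)X 2/3 ok · (2,5)X 2/2 ok · (2,6)X 3/3 ok
Row 3: (3,2)X 2/3 ok · (3,3)X 4/4 ok · (3,4)X 3/3 ok · (3,5)X 4/4 ok · (3,6)X 3/3 ok
Row 4: (4,1)X 1/1 ok · (4,2)X 3/3 ok · (4,3)X 3/3 ok · (4,4)X 3/3 ok · (4,5)X 3/3 ok · (4,6)X 2/2 ok
Unsatisfied: (2,2) — 1 in total.

1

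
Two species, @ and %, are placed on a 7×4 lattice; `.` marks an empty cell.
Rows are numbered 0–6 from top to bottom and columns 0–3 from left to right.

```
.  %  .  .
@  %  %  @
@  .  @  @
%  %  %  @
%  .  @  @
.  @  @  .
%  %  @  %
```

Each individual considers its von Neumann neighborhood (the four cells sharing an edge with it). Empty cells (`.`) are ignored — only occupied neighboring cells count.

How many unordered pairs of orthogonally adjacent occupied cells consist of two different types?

Scan each occupied cell's neighbors to the right and below so each pair is counted once.
From row 0: 0 unlike of 1 pairs (running 0/1).
From row 1: 3 unlike of 6 pairs (running 3/7).
From row 2: 2 unlike of 4 pairs (running 5/11).
From row 3: 2 unlike of 6 pairs (running 7/17).
From row 4: 0 unlike of 2 pairs (running 7/19).
From row 5: 1 unlike of 3 pairs (running 8/22).
From row 6: 2 unlike of 3 pairs (running 10/25).
Total adjacent occupied pairs: 25; unlike-type pairs: 10.

10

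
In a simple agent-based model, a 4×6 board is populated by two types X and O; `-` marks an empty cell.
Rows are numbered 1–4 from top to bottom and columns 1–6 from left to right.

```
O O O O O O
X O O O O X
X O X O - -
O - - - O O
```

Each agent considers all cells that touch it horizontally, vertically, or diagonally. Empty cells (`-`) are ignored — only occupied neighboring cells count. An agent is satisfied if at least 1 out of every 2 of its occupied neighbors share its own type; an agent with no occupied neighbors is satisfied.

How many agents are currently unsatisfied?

(1,1)O 2/3 satisfied
(1,2)O 4/5 satisfied
(1,3)O 5/5 satisfied
(1,4)O 5/5 satisfied
(1,5)O 4/5 satisfied
(1,6)O 2/3 satisfied
(2,1)X 1/5 not
(2,2)O 5/8 satisfied
(2,3)O 7/8 satisfied
(2,4)O 6/7 satisfied
(2,5)O 5/6 satisfied
(2,6)X 0/3 not
(3,1)X 1/4 not
(3,2)O 3/6 satisfied
(3,3)X 0/5 not
(3,4)O 4/5 satisfied
(4,1)O 1/2 satisfied
(4,5)O 2/2 satisfied
(4,6)O 1/1 satisfied
Unsatisfied: (2,1), (2,6), (3,1), (3,3) — 4 in total.

4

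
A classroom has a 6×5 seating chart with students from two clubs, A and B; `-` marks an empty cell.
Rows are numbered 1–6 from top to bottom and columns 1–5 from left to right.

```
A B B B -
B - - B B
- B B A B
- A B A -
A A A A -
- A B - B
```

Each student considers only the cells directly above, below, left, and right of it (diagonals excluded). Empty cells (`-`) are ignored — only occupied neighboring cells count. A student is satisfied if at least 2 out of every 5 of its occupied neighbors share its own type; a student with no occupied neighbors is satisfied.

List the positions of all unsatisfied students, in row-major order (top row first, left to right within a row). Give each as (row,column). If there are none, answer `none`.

(1,1)A 0/2 ✗
(1,2)B 1/2 ✓
(1,3)B 2/2 ✓
(1,4)B 2/2 ✓
(2,1)B 0/1 ✗
(2,4)B 2/3 ✓
(2,5)B 2/2 ✓
(3,2)B 1/2 ✓
(3,3)B 2/3 ✓
(3,4)A 1/4 ✗
(3,5)B 1/2 ✓
(4,2)A 1/3 ✗
(4,3)B 1/4 ✗
(4,4)A 2/3 ✓
(5,1)A 1/1 ✓
(5,2)A 4/4 ✓
(5,3)A 2/4 ✓
(5,4)A 2/2 ✓
(6,2)A 1/2 ✓
(6,3)B 0/2 ✗
(6,5)B 0/0 ✓

(1,1), (2,1), (3,4), (4,2), (4,3), (6,3)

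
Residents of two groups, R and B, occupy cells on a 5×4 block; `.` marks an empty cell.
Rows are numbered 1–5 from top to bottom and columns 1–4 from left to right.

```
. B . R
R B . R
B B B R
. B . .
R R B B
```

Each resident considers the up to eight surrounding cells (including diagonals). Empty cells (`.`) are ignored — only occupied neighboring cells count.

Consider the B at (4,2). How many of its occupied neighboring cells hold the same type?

Occupied neighbors of (4,2): (3,1)=B, (3,2)=B, (3,3)=B, (5,1)=R, (5,2)=R, (5,3)=B.
Same type (B): 4 of 6.

4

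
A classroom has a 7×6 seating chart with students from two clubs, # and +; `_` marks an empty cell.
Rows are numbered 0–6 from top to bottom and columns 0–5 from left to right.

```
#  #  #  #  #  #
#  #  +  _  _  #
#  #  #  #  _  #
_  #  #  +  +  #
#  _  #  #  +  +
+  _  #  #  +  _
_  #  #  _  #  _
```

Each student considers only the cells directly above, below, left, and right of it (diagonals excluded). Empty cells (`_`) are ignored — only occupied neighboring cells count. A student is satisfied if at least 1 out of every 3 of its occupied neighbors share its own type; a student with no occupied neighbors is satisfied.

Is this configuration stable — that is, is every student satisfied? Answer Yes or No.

No

Row 0: (0,0)# 2/2 ok · (0,1)# 3/3 ok · (0,2)# 2/3 ok · (0,3)# 2/2 ok · (0,4)# 2/2 ok · (0,5)# 2/2 ok
Row 1: (1,0)# 3/3 ok · (1,1)# 3/4 ok · (1,2)+ 0/3 unhappy · (1,5)# 2/2 ok
Row 2: (2,0)# 2/2 ok · (2,1)# 4/4 ok · (2,2)# 3/4 ok · (2,3)# 1/2 ok · (2,5)# 2/2 ok
Row 3: (3,1)# 2/2 ok · (3,2)# 3/4 ok · (3,3)+ 1/4 unhappy · (3,4)+ 2/3 ok · (3,5)# 1/3 ok
Row 4: (4,0)# 0/1 unhappy · (4,2)# 3/3 ok · (4,3)# 2/4 ok · (4,4)+ 3/4 ok · (4,5)+ 1/2 ok
Row 5: (5,0)+ 0/1 unhappy · (5,2)# 3/3 ok · (5,3)# 2/3 ok · (5,4)+ 1/3 ok
Row 6: (6,1)# 1/1 ok · (6,2)# 2/2 ok · (6,4)# 0/1 unhappy
For instance (1,2) has only 0/3 same-type neighbors, below 1/3.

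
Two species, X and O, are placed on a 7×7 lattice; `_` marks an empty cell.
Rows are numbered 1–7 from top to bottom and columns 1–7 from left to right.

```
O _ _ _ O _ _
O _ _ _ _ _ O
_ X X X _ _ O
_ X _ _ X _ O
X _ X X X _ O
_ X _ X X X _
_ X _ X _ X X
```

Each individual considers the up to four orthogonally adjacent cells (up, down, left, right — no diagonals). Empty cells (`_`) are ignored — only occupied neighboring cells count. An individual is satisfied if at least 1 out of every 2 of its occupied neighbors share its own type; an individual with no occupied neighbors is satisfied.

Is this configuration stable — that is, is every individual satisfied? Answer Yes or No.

Yes

(1,1)O 1/1 ok
(1,5)O 0/0 ok
(2,1)O 1/1 ok
(2,7)O 1/1 ok
(3,2)X 2/2 ok
(3,3)X 2/2 ok
(3,4)X 1/1 ok
(3,7)O 2/2 ok
(4,2)X 1/1 ok
(4,5)X 1/1 ok
(4,7)O 2/2 ok
(5,1)X 0/0 ok
(5,3)X 1/1 ok
(5,4)X 3/3 ok
(5,5)X 3/3 ok
(5,7)O 1/1 ok
(6,2)X 1/1 ok
(6,4)X 3/3 ok
(6,5)X 3/3 ok
(6,6)X 2/2 ok
(7,2)X 1/1 ok
(7,4)X 1/1 ok
(7,6)X 2/2 ok
(7,7)X 1/1 ok
All meet the threshold, so the configuration is stable.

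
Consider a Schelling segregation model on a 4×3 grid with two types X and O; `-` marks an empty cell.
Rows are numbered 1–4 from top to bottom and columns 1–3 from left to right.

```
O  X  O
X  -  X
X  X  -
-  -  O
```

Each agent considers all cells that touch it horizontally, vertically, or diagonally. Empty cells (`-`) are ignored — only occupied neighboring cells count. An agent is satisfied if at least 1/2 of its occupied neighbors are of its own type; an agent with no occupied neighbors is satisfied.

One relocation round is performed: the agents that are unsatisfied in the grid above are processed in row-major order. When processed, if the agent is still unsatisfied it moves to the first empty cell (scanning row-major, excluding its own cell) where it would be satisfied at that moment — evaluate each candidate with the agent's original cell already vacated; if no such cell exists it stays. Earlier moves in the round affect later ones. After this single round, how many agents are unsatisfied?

3

Initially unsatisfied (in order): (1,1), (1,3), (4,3).
  (1,1): no empty cell satisfies it; stays.
  (1,3): no empty cell satisfies it; stays.
  (4,3): no empty cell satisfies it; stays.
Resulting grid:
O X O
X - X
X X -
- - O
Unsatisfied now: (1,1), (1,3), (4,3).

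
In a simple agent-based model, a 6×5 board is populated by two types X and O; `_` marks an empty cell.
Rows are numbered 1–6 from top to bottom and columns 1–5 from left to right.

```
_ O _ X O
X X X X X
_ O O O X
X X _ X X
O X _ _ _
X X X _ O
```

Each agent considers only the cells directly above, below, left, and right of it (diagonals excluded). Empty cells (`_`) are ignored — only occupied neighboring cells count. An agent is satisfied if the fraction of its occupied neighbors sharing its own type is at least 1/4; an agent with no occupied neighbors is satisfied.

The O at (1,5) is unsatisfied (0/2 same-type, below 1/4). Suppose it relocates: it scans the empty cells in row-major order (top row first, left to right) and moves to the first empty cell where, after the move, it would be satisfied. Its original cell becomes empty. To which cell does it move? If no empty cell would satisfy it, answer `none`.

(1,1)

Vacating (1,5). Empty cells in order:
  (1,1): 1/2 same-type → satisfied — stop here.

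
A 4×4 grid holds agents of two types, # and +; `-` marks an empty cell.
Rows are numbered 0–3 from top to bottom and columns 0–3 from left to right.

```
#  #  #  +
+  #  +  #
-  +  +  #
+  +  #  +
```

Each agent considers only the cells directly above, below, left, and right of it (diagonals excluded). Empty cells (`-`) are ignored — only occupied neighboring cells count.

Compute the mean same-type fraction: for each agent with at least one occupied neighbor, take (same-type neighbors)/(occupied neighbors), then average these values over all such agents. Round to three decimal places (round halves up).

0.389

Row 0: (0,0)# 1/2 · (0,1)# 3/3 · (0,2)# 1/3 · (0,3)+ 0/2
Row 1: (1,0)+ 0/2 · (1,1)# 1/4 · (1,2)+ 1/4 · (1,3)# 1/3
Row 2: (2,1)+ 2/3 · (2,2)+ 2/4 · (2,3)# 1/3
Row 3: (3,0)+ 1/1 · (3,1)+ 2/3 · (3,2)# 0/3 · (3,3)+ 0/2
Sum over 15 agents: 1/2 + 3/3 + 1/3 + 0/2 + 0/2 + 1/4 + 1/4 + 1/3 + 2/3 + 2/4 + 1/3 + 1/1 + 2/3 + 0/3 + 0/2 = 35/6; mean = 35/6 ÷ 15 = 7/18 = 0.388888… → 0.389.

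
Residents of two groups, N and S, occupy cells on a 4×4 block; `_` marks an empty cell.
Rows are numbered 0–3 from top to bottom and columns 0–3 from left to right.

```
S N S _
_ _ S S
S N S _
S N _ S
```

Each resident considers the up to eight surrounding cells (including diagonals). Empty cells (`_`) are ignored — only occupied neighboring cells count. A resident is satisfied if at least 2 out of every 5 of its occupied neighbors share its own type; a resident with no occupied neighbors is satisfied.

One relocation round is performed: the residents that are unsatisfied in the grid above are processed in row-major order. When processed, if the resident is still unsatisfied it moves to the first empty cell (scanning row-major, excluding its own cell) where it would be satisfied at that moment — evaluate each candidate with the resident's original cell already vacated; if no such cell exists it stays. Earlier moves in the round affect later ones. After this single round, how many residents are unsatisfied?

Initially unsatisfied (in order): (0,0), (0,1), (2,0), (2,1), (3,0), (3,1).
  (0,0) → (0,3).
  (0,1) → (0,0).
  (2,0) → (0,1).
  (2,1) → (1,0).
  (3,0) → (1,1).
  (3,1) → (2,0).
Resulting grid:
N S S S
N S S S
N _ S _
_ _ _ S
Unsatisfied now: (0,0).

1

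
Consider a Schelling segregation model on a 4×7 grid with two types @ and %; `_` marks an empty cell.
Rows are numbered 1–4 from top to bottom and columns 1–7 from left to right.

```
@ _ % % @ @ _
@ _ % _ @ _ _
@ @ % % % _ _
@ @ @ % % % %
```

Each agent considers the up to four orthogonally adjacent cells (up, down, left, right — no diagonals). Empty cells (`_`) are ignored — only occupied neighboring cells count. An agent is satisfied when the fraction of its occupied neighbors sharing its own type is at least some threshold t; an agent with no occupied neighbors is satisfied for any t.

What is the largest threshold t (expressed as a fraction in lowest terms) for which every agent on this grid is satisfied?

Row 1: (1,1)@ 1/1 · (1,3)% 2/2 · (1,4)% 1/2 · (1,5)@ 2/3 · (1,6)@ 1/1
Row 2: (2,1)@ 2/2 · (2,3)% 2/2 · (2,5)@ 1/2
Row 3: (3,1)@ 3/3 · (3,2)@ 2/3 · (3,3)% 2/4 · (3,4)% 3/3 · (3,5)% 2/3
Row 4: (4,1)@ 2/2 · (4,2)@ 3/3 · (4,3)@ 1/3 · (4,4)% 2/3 · (4,5)% 3/3 · (4,6)% 2/2 · (4,7)% 1/1
The smallest same-type fraction is 1/3 at (4,3), which reduces to 1/3. Any threshold above that leaves this agent unsatisfied.

1/3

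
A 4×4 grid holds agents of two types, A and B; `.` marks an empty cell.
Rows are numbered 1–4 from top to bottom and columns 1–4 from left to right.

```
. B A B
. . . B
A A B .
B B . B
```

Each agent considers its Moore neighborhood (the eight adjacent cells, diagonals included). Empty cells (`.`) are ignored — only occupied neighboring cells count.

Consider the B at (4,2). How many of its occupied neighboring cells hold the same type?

2

Occupied neighbors of (4,2): (3,1)=A, (3,2)=A, (3,3)=B, (4,1)=B.
Same type (B): 2 of 4.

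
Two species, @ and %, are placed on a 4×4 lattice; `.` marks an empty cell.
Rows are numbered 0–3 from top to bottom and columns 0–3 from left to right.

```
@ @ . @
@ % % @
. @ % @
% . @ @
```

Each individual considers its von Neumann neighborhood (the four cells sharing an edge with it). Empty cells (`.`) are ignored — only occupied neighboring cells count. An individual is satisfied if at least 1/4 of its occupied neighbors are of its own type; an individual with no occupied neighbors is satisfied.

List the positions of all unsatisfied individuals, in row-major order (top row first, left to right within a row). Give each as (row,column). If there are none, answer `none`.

(2,1)

Row 0: (0,0)@ 2/2 ✓ · (0,1)@ 1/2 ✓ · (0,3)@ 1/1 ✓
Row 1: (1,0)@ 1/2 ✓ · (1,1)% 1/4 ✓ · (1,2)% 2/3 ✓ · (1,3)@ 2/3 ✓
Row 2: (2,1)@ 0/2 ✗ · (2,2)% 1/4 ✓ · (2,3)@ 2/3 ✓
Row 3: (3,0)% 0/0 ✓ · (3,2)@ 1/2 ✓ · (3,3)@ 2/2 ✓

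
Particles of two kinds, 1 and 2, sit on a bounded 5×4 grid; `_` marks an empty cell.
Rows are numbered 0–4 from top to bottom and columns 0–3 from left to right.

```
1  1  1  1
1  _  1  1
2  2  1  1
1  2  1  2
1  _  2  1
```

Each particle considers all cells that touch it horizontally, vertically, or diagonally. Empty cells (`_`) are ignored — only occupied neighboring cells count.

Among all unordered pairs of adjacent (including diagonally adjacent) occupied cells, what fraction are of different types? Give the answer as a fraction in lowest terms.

Scan each occupied cell's neighbors to the right and below (and the two forward diagonals) so each pair is counted once.
Row 0: 1(0,0)–1(0,1)= 1(0,0)–1(1,0)= 1(0,1)–1(0,2)= 1(0,1)–1(1,2)= 1(0,1)–1(1,0)= 1(0,2)–1(0,3)= 1(0,2)–1(1,2)= 1(0,2)–1(1,3)= 1(0,3)–1(1,3)= 1(0,3)–1(1,2)=  → 0/10 unlike.
Row 1: 1(1,0)–2(2,0)≠ 1(1,0)–2(2,1)≠ 1(1,2)–1(1,3)= 1(1,2)–1(2,2)= 1(1,2)–1(2,3)= 1(1,2)–2(2,1)≠ 1(1,3)–1(2,3)= 1(1,3)–1(2,2)=  → 3/8 unlike.
Row 2: 2(2,0)–2(2,1)= 2(2,0)–1(3,0)≠ 2(2,0)–2(3,1)= 2(2,1)–1(2,2)≠ 2(2,1)–2(3,1)= 2(2,1)–1(3,2)≠ 2(2,1)–1(3,0)≠ 1(2,2)–1(2,3)= 1(2,2)–1(3,2)= 1(2,2)–2(3,3)≠ 1(2,2)–2(3,1)≠ 1(2,3)–2(3,3)≠ 1(2,3)–1(3,2)=  → 7/13 unlike.
Row 3: 1(3,0)–2(3,1)≠ 1(3,0)–1(4,0)= 2(3,1)–1(3,2)≠ 2(3,1)–2(4,2)= 2(3,1)–1(4,0)≠ 1(3,2)–2(3,3)≠ 1(3,2)–2(4,2)≠ 1(3,2)–1(4,3)= 2(3,3)–1(4,3)≠ 2(3,3)–2(4,2)=  → 6/10 unlike.
Row 4: 2(4,2)–1(4,3)≠  → 1/1 unlike.
Total adjacent occupied pairs: 42; unlike-type pairs: 17.
17/42 is already in lowest terms.

17/42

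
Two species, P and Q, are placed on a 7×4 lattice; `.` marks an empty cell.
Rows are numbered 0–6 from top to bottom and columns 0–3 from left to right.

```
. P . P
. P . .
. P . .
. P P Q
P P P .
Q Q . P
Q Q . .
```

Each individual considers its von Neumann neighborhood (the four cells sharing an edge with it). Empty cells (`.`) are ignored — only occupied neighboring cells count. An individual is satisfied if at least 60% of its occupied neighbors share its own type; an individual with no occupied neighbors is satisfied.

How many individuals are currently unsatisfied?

Row 0: (0,1)P 1/1 satisfied · (0,3)P 0/0 satisfied
Row 1: (1,1)P 2/2 satisfied
Row 2: (2,1)P 2/2 satisfied
Row 3: (3,1)P 3/3 satisfied · (3,2)P 2/3 satisfied · (3,3)Q 0/1 not
Row 4: (4,0)P 1/2 not · (4,1)P 3/4 satisfied · (4,2)P 2/2 satisfied
Row 5: (5,0)Q 2/3 satisfied · (5,1)Q 2/3 satisfied · (5,3)P 0/0 satisfied
Row 6: (6,0)Q 2/2 satisfied · (6,1)Q 2/2 satisfied
Unsatisfied: (3,3), (4,0) — 2 in total.

2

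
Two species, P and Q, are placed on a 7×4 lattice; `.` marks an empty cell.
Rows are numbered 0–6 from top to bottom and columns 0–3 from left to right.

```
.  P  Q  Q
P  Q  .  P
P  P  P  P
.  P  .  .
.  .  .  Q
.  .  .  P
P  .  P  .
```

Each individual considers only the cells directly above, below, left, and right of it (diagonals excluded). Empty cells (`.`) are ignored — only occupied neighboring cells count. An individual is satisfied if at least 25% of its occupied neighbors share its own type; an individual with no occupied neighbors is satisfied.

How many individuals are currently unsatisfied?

(0,1)P 0/2 ✗
(0,2)Q 1/2 ✓
(0,3)Q 1/2 ✓
(1,0)P 1/2 ✓
(1,1)Q 0/3 ✗
(1,3)P 1/2 ✓
(2,0)P 2/2 ✓
(2,1)P 3/4 ✓
(2,2)P 2/2 ✓
(2,3)P 2/2 ✓
(3,1)P 1/1 ✓
(4,3)Q 0/1 ✗
(5,3)P 0/1 ✗
(6,0)P 0/0 ✓
(6,2)P 0/0 ✓
Unsatisfied: (0,1), (1,1), (4,3), (5,3) — 4 in total.

4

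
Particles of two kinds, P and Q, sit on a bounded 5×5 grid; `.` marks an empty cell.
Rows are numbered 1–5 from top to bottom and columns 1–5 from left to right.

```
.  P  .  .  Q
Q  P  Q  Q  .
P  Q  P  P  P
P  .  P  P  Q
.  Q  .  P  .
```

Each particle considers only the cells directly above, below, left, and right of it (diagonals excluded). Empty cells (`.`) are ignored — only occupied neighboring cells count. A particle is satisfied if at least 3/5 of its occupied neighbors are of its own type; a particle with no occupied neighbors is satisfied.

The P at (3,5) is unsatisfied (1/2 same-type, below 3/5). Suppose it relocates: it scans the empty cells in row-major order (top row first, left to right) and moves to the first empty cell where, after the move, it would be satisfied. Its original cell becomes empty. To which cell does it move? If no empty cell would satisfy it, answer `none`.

(5,3)

Vacating (3,5). Empty cells in order:
  (1,1): 1/2 same-type → still unsatisfied.
  (1,3): 1/2 same-type → still unsatisfied.
  (1,4): 0/2 same-type → still unsatisfied.
  (2,5): 0/2 same-type → still unsatisfied.
  (4,2): 2/4 same-type → still unsatisfied.
  (5,1): 1/2 same-type → still unsatisfied.
  (5,3): 2/3 same-type → satisfied — stop here.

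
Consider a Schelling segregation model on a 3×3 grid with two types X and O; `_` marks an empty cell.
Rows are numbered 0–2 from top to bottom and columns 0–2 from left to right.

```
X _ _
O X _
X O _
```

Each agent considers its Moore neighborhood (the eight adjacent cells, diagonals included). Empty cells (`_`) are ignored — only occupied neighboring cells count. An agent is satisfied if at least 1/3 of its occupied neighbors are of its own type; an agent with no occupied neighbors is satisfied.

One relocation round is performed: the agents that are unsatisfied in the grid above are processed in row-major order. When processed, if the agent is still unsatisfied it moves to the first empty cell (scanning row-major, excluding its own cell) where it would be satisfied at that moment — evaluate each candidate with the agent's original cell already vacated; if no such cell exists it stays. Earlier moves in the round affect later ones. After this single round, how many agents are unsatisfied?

Initially unsatisfied (in order): (1,0).
  (1,0) → (1,2).
Resulting grid:
X _ _
_ X O
X O _
All satisfied now.

0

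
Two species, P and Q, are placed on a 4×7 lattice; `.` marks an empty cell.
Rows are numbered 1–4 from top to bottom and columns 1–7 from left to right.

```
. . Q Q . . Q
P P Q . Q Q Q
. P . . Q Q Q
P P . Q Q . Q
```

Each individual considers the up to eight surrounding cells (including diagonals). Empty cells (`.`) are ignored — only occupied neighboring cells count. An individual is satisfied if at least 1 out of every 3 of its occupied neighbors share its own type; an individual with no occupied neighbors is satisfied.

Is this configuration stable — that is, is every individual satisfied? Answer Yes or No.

(1,3)Q 2/3 satisfied
(1,4)Q 3/3 satisfied
(1,7)Q 2/2 satisfied
(2,1)P 2/2 satisfied
(2,2)P 2/4 satisfied
(2,3)Q 2/4 satisfied
(2,5)Q 4/4 satisfied
(2,6)Q 6/6 satisfied
(2,7)Q 4/4 satisfied
(3,2)P 4/5 satisfied
(3,5)Q 5/5 satisfied
(3,6)Q 7/7 satisfied
(3,7)Q 4/4 satisfied
(4,1)P 2/2 satisfied
(4,2)P 2/2 satisfied
(4,4)Q 2/2 satisfied
(4,5)Q 3/3 satisfied
(4,7)Q 2/2 satisfied
All meet the threshold, so the configuration is stable.

Yes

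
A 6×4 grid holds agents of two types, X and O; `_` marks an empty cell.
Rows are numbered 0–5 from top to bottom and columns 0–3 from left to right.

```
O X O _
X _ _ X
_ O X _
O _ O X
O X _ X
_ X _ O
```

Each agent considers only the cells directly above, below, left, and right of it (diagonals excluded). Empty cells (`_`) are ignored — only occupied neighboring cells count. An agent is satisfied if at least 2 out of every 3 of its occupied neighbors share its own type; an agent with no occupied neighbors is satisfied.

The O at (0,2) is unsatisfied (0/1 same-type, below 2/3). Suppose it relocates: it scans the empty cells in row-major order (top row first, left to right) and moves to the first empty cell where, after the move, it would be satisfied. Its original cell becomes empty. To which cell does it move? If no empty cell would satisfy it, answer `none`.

Vacating (0,2). Empty cells in order:
  (0,3): 0/1 same-type → still unsatisfied.
  (1,1): 1/3 same-type → still unsatisfied.
  (1,2): 0/2 same-type → still unsatisfied.
  (2,0): 2/3 same-type → satisfied — stop here.

(2,0)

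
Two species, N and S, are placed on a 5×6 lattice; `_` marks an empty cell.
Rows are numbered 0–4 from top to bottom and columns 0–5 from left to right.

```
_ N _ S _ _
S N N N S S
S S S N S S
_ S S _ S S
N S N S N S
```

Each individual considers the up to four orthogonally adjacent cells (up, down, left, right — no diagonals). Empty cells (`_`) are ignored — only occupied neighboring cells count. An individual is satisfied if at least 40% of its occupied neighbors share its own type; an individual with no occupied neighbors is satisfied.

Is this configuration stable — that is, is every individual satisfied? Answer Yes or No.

No

Row 0: (0,1)N 1/1 satisfied · (0,3)S 0/1 not
Row 1: (1,0)S 1/2 satisfied · (1,1)N 2/4 satisfied · (1,2)N 2/3 satisfied · (1,3)N 2/4 satisfied · (1,4)S 2/3 satisfied · (1,5)S 2/2 satisfied
Row 2: (2,0)S 2/2 satisfied · (2,1)S 3/4 satisfied · (2,2)S 2/4 satisfied · (2,3)N 1/3 not · (2,4)S 3/4 satisfied · (2,5)S 3/3 satisfied
Row 3: (3,1)S 3/3 satisfied · (3,2)S 2/3 satisfied · (3,4)S 2/3 satisfied · (3,5)S 3/3 satisfied
Row 4: (4,0)N 0/1 not · (4,1)S 1/3 not · (4,2)N 0/3 not · (4,3)S 0/2 not · (4,4)N 0/3 not · (4,5)S 1/2 satisfied
For instance (0,3) has only 0/1 same-type neighbors, below 2/5.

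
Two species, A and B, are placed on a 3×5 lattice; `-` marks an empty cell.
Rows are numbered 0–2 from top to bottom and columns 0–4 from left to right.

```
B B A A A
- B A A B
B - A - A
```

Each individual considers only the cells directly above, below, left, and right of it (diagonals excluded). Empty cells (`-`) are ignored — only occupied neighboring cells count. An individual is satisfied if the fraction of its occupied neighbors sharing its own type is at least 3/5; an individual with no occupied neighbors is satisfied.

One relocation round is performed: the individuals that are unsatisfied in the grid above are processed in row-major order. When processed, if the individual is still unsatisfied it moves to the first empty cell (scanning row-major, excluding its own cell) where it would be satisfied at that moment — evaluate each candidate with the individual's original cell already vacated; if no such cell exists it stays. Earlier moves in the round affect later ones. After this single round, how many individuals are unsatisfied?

0

Initially unsatisfied (in order): (0,4), (1,1), (1,4), (2,4).
  (0,4) → (2,3).
  (1,1) → (1,0).
  (1,4) → (1,1).
  (2,4): now satisfied by earlier moves; stays.
Resulting grid:
B B A A -
B B A A -
B - A A A
All satisfied now.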